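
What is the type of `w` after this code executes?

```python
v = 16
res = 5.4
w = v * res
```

int * float returns float (16 * 5.4 = 86.4)

float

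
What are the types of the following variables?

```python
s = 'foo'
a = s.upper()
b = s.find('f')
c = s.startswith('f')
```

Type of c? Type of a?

str.startswith() returns bool; str.upper() returns str

bool, str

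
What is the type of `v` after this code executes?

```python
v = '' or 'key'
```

'or' returns first truthy value ('key', which is str)

str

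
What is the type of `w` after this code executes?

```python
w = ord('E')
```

ord() returns int (Unicode code point)

int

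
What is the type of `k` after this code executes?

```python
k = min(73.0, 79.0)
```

min() of floats returns float

float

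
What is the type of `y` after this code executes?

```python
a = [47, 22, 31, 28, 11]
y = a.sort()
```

list.sort() returns None (sorts in place)

NoneType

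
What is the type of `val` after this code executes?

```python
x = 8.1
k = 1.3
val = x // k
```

float // float returns float (floor division preserves float type)

float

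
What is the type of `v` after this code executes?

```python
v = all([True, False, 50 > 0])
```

all() returns bool

bool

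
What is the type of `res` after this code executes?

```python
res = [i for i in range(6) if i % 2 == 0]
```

A list comprehension [...] produces a list

list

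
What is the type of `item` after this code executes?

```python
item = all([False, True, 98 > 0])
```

all() returns bool

bool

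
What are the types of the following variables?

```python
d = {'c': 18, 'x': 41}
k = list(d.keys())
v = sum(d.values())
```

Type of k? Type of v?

list(...) returns list; sum of int values returns int

list, int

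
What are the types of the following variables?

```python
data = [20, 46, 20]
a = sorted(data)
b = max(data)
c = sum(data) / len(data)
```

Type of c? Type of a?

int / int returns float; sorted() returns list

float, list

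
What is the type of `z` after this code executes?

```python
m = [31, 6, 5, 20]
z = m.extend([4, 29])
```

list.extend() returns None

NoneType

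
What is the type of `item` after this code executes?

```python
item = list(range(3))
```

list(range(...)) returns list

list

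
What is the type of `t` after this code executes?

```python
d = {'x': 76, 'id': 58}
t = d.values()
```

.values() returns a dict_values view object

dict_values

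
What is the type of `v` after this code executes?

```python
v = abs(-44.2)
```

abs() of float returns float

float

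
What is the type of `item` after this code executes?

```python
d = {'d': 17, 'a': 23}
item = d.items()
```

dict.items() returns a dict_items view

dict_items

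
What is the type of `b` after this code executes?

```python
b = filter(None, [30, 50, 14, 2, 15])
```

filter() returns a filter iterator object

filter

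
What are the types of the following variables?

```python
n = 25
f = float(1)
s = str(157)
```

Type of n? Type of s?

n is int; s is str

int, str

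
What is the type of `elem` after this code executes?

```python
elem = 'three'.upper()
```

str.upper() returns str

str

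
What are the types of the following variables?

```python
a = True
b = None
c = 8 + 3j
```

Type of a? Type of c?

a is bool; c is complex

bool, complex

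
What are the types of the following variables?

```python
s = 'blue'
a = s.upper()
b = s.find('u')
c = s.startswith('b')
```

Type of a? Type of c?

str.upper() returns str; str.startswith() returns bool

str, bool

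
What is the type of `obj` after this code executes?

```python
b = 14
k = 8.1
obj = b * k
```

int * float returns float (14 * 8.1 = 113.4)

float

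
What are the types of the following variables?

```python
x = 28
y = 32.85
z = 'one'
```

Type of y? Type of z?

y is float; z is str

float, str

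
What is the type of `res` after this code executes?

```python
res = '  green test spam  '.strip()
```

str.strip() returns str

str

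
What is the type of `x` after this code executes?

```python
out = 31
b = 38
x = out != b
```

Comparison operators return bool

bool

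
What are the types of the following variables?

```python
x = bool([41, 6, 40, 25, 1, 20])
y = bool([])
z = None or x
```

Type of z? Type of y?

None or <bool> returns the bool; bool() returns bool

bool, bool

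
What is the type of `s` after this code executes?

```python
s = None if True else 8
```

Ternary: condition is True, if branch (None) taken → NoneType

NoneType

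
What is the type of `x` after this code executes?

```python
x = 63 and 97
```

'and' returns the last value when all truthy (97, which is int)

int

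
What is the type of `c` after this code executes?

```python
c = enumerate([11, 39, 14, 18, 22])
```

enumerate() returns an enumerate iterator object

enumerate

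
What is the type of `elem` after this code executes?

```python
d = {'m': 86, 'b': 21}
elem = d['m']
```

Accessing dict[str, int] with key 'm' returns int value 86

int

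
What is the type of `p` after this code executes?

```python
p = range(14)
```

range() returns a range object

range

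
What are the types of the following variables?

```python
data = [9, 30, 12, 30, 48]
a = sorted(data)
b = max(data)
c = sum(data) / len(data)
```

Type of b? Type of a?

max of ints returns int; sorted() returns list

int, list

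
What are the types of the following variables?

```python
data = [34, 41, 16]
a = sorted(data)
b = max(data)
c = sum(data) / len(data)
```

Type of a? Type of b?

sorted() returns list; max of ints returns int

list, int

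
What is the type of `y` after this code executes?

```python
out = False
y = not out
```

'not' always returns bool

bool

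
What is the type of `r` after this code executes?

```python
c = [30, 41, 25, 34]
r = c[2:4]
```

Slicing a list always returns a list

list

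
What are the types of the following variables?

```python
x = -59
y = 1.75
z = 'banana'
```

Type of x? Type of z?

x is int; z is str

int, str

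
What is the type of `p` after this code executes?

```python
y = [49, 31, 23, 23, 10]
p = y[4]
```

Indexing a list of ints returns int (y[4] = 10)

int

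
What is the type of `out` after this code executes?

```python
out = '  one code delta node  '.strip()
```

str.strip() returns str

str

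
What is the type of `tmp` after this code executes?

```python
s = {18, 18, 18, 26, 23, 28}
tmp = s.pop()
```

Popping from a set of ints returns int

int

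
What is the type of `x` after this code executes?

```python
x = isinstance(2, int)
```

isinstance() returns bool

bool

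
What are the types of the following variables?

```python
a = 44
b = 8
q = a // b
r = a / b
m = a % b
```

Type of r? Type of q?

int / int returns float; int // int returns int

float, int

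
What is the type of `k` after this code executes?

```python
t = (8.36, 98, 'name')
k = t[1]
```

Index 1 of tuple is 98 which is int

int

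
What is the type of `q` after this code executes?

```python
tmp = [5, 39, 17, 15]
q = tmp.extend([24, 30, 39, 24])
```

list.extend() returns None

NoneType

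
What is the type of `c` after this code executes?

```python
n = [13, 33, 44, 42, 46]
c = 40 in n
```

'in' operator returns bool

bool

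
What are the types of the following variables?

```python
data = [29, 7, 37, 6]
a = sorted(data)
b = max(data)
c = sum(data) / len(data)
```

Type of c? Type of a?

int / int returns float; sorted() returns list

float, list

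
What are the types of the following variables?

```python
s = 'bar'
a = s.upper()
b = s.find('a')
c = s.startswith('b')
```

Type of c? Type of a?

str.startswith() returns bool; str.upper() returns str

bool, str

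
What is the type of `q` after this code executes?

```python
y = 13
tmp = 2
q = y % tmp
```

int % int returns int (13 % 2 = 1)

int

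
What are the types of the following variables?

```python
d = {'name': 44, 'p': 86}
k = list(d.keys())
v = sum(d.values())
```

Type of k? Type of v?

list(...) returns list; sum of int values returns int

list, int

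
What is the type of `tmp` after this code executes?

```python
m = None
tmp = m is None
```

'is' comparison returns bool

bool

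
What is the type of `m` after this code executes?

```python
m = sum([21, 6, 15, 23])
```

sum() of ints returns int

int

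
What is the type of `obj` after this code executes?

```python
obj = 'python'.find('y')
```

str.find() returns int (index, or -1)

int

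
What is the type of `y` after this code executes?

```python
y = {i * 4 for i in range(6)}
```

A set comprehension {expr for x in iterable} produces a set

set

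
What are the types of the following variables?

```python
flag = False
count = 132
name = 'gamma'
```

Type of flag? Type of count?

flag is bool; count is int

bool, int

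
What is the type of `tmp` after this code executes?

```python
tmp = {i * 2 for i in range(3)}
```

A set comprehension {expr for x in iterable} produces a set

set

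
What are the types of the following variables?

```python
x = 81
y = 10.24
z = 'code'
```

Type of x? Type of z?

x is int; z is str

int, str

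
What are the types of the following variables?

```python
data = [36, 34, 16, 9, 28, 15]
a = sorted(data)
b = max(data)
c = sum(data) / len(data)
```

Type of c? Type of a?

int / int returns float; sorted() returns list

float, list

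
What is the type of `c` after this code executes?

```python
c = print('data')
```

print() returns None

NoneType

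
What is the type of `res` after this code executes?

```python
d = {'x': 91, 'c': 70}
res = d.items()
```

dict.items() returns a dict_items view

dict_items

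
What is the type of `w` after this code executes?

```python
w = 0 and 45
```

'and' returns the first falsy value (0, which is int)

int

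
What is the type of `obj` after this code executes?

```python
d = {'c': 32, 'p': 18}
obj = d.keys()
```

.keys() returns a dict_keys view object

dict_keys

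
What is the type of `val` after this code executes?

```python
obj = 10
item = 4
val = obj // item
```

int // int returns int (10 // 4 = 2)

int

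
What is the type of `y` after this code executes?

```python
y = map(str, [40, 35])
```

map() returns a map iterator object

map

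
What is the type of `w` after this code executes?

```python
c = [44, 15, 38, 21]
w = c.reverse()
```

list.reverse() returns None

NoneType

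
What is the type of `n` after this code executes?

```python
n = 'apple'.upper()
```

str.upper() returns str

str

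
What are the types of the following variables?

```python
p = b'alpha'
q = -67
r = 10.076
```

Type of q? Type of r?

q is int; r is float

int, float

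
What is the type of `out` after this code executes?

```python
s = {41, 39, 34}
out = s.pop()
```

Popping from a set of ints returns int

int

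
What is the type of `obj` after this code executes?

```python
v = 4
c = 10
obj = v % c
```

int % int returns int (4 % 10 = 4)

int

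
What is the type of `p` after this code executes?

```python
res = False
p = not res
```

'not' always returns bool

bool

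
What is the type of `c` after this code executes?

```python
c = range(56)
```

range() returns a range object

range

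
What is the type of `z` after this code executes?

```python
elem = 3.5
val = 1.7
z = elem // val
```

float // float returns float (floor division preserves float type)

float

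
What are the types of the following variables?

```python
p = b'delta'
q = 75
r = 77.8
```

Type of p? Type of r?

p is bytes; r is float

bytes, float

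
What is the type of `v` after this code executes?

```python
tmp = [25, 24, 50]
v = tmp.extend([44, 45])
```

list.extend() returns None

NoneType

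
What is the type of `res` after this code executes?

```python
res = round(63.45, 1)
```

round() with ndigits arg returns float

float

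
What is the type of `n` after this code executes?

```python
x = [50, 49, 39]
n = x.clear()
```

list.clear() returns None

NoneType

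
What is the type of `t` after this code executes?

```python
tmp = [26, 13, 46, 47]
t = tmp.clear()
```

list.clear() returns None

NoneType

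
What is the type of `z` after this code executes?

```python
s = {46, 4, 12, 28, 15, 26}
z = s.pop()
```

Popping from a set of ints returns int

int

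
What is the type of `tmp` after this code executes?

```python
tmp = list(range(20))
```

list(range(...)) returns list

list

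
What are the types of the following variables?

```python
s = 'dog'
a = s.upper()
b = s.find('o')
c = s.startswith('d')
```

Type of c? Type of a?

str.startswith() returns bool; str.upper() returns str

bool, str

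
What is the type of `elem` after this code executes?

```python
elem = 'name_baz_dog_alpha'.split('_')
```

str.split() returns list

list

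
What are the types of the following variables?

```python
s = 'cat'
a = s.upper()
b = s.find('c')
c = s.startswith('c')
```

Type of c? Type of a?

str.startswith() returns bool; str.upper() returns str

bool, str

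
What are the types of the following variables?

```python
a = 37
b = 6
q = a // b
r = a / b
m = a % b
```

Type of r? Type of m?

int / int returns float; int % int returns int

float, int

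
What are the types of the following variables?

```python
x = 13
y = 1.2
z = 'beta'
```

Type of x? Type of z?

x is int; z is str

int, str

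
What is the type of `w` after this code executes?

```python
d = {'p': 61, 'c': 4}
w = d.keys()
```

.keys() returns a dict_keys view object

dict_keys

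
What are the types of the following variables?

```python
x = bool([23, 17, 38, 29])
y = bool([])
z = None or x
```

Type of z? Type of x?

None or <bool> returns the bool; bool() returns bool

bool, bool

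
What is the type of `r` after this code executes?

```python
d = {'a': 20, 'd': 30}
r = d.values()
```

.values() returns a dict_values view object

dict_values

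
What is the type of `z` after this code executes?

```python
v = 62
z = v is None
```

'is' comparison returns bool

bool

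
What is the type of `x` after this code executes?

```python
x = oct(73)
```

oct() returns str representation

str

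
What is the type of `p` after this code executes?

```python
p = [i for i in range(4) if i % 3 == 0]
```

A list comprehension [...] produces a list

list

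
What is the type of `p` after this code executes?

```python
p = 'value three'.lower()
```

str.lower() returns str

str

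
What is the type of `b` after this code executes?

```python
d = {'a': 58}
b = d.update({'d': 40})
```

dict.update() returns None

NoneType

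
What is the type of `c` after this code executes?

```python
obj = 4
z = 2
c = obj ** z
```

int ** positive int returns int (4 ** 2 = 16)

int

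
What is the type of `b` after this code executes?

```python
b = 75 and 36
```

'and' returns the last value when all truthy (36, which is int)

int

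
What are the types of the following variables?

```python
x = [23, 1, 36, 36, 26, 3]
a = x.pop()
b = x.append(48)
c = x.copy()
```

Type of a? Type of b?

list.pop() returns the element (int); list.append() returns None

int, NoneType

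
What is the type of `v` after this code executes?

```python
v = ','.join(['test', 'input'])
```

str.join() returns str

str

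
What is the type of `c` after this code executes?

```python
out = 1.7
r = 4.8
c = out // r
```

float // float returns float (floor division preserves float type)

float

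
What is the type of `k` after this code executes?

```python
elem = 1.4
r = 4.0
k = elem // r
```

float // float returns float (floor division preserves float type)

float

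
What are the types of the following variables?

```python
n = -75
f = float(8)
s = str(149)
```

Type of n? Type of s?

n is int; s is str

int, str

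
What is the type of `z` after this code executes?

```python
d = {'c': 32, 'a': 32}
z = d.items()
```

dict.items() returns a dict_items view

dict_items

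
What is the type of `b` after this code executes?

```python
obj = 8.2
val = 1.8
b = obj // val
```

float // float returns float (floor division preserves float type)

float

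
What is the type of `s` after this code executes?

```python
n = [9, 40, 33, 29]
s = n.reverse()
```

list.reverse() returns None

NoneType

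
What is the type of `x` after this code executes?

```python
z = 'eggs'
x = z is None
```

'is' comparison returns bool

bool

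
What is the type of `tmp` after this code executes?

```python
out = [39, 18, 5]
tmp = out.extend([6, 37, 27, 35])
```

list.extend() returns None

NoneType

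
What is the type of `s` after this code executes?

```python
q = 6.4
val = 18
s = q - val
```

float - int returns float (6.4 - 18 = -11.6)

float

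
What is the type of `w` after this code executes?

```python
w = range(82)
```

range() returns a range object

range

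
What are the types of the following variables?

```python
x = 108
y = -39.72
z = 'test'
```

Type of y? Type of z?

y is float; z is str

float, str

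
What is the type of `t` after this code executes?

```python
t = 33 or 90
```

'or' returns the first truthy value (33, which is int)

int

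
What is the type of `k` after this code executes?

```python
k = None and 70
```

'and' returns first falsy value (None)

NoneType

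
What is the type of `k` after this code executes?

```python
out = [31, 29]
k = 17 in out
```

'in' operator returns bool

bool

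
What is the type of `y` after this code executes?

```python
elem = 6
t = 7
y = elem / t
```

int / int always returns float in Python 3 (6 / 7 = 0.857143)

float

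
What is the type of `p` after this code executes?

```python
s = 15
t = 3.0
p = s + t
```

int + float returns float (15 + 3.0 = 18.0)

float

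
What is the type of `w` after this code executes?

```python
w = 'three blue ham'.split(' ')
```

str.split() returns list

list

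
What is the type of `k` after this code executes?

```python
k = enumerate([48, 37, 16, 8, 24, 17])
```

enumerate() returns an enumerate iterator object

enumerate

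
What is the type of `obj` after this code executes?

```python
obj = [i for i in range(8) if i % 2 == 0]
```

A list comprehension [...] produces a list

list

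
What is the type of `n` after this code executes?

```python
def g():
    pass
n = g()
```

A function with no return statement returns None

NoneType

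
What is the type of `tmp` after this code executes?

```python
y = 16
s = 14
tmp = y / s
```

int / int always returns float in Python 3 (16 / 14 = 1.14286)

float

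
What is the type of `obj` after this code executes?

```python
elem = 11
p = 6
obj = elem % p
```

int % int returns int (11 % 6 = 5)

int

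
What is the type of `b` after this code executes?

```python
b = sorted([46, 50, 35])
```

sorted() always returns list

list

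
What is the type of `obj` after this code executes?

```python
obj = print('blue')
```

print() returns None

NoneType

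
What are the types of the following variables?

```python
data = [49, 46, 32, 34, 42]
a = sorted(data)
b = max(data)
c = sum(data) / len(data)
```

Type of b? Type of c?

max of ints returns int; int / int returns float

int, float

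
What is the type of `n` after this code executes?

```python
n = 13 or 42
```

'or' returns the first truthy value (13, which is int)

int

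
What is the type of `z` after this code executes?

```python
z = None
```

None has type NoneType

NoneType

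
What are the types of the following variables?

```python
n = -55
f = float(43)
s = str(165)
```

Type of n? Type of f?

n is int; f is float

int, float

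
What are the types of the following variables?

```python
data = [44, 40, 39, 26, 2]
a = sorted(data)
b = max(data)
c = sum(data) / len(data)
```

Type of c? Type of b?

int / int returns float; max of ints returns int

float, int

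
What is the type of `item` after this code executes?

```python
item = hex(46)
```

hex() returns str representation

str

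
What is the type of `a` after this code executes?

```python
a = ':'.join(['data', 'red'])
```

str.join() returns str

str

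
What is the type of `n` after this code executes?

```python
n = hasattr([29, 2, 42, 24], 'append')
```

hasattr() returns bool

bool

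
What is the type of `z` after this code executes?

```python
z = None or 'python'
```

'or' with None returns the other value ('python', str)

str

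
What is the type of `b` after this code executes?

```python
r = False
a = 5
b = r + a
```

bool + int returns int (False is 0, so 0 + 5 = 5)

int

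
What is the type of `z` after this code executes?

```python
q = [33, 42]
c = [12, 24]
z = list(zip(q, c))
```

list(zip(...)) returns a list of tuples

list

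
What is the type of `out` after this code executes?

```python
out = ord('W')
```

ord() returns int (Unicode code point)

int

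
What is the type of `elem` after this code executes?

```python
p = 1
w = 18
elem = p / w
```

int / int always returns float in Python 3 (1 / 18 = 0.0555556)

float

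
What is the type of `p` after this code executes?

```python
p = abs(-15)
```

abs() of int returns int

int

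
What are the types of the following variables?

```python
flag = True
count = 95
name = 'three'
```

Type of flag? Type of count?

flag is bool; count is int

bool, int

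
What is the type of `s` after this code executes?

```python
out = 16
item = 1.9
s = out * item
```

int * float returns float (16 * 1.9 = 30.4)

float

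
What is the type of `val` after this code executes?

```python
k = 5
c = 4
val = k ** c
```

int ** positive int returns int (5 ** 4 = 625)

int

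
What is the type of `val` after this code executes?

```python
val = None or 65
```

'or' with None returns the other value (65, int)

int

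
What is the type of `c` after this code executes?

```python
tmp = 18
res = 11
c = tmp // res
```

int // int returns int (18 // 11 = 1)

int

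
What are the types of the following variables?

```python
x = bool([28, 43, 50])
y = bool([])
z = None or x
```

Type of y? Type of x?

bool() returns bool; bool() returns bool

bool, bool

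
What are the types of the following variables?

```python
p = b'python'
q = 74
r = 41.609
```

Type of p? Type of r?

p is bytes; r is float

bytes, float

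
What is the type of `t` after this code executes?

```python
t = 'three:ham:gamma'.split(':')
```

str.split() returns list

list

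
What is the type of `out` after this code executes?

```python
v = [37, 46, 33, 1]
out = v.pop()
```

list.pop() returns the popped element (int here)

int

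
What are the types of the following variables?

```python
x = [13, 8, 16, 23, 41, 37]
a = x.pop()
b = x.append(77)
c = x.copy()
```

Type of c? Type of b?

list.copy() returns list; list.append() returns None

list, NoneType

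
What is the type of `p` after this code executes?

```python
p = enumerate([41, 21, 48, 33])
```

enumerate() returns an enumerate iterator object

enumerate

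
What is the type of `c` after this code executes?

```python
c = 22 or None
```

'or' returns first truthy value (22, int)

int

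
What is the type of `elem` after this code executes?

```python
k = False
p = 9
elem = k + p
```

bool + int returns int (False is 0, so 0 + 9 = 9)

int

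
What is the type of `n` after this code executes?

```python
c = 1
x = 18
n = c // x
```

int // int returns int (1 // 18 = 0)

int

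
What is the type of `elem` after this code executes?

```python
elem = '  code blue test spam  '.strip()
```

str.strip() returns str

str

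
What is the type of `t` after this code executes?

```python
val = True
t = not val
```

'not' always returns bool

bool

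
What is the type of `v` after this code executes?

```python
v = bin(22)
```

bin() returns str representation

str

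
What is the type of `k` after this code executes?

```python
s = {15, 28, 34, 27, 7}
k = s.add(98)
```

set.add() returns None (mutates in place)

NoneType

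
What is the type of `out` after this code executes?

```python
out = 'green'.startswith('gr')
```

str.startswith() returns bool

bool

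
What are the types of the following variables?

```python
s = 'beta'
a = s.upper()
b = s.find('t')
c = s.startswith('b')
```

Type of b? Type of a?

str.find() returns int; str.upper() returns str

int, str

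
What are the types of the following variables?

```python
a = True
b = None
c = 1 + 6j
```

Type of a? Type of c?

a is bool; c is complex

bool, complex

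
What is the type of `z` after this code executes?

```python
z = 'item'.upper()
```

str.upper() returns str

str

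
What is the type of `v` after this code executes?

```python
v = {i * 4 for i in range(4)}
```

A set comprehension {expr for x in iterable} produces a set

set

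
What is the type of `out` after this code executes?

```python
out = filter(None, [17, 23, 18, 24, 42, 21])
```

filter() returns a filter iterator object

filter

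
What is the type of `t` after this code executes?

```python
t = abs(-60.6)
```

abs() of float returns float

float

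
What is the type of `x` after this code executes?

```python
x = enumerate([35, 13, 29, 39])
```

enumerate() returns an enumerate iterator object

enumerate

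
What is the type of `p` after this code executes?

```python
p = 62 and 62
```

'and' returns the last value when all truthy (62, which is int)

int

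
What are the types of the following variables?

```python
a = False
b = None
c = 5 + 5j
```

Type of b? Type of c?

b is NoneType; c is complex

NoneType, complex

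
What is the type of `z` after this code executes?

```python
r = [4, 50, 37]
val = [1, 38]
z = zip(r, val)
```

zip() returns a zip iterator object

zip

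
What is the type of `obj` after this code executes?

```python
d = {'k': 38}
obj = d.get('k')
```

dict.get() returns the value (int) when key is found

int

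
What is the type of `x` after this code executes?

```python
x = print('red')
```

print() returns None

NoneType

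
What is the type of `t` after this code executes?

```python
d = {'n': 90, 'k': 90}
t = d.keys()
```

.keys() returns a dict_keys view object

dict_keys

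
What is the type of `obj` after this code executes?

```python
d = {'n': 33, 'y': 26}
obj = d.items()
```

dict.items() returns a dict_items view

dict_items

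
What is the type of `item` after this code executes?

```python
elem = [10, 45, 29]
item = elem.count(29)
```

list.count() returns int

int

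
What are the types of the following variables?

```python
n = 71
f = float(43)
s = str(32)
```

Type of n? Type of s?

n is int; s is str

int, str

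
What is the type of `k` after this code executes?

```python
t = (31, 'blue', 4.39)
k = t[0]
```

Index 0 of tuple is 31 which is int

int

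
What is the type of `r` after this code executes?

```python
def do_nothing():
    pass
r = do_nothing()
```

A function with no return statement returns None

NoneType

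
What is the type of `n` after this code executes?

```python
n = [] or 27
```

'or' returns first truthy value (27, which is int)

int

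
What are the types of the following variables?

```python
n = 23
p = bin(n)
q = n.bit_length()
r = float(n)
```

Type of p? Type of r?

bin() returns str; float() returns float

str, float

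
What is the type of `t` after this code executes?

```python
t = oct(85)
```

oct() returns str representation

str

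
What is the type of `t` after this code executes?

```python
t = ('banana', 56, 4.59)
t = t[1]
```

Index 1 of tuple is 56 which is int

int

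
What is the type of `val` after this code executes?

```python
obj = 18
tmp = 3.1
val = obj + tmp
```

int + float returns float (18 + 3.1 = 21.1)

float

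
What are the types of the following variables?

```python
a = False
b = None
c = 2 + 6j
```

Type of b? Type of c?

b is NoneType; c is complex

NoneType, complex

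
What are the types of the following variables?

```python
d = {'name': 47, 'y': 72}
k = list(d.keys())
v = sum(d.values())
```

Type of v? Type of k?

sum of int values returns int; list(...) returns list

int, list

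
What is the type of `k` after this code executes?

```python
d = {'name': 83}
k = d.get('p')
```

dict.get() returns None when key 'p' is not found and no default given

NoneType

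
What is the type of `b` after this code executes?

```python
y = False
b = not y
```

'not' always returns bool

bool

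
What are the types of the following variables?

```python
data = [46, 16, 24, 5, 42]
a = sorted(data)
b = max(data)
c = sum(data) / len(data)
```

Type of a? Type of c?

sorted() returns list; int / int returns float

list, float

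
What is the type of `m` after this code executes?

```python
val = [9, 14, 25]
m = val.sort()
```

list.sort() returns None (sorts in place)

NoneType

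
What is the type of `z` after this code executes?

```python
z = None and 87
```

'and' returns first falsy value (None)

NoneType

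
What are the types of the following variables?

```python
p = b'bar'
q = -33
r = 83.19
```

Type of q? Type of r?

q is int; r is float

int, float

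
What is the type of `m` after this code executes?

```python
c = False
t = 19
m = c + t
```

bool + int returns int (False is 0, so 0 + 19 = 19)

int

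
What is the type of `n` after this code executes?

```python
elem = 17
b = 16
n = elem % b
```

int % int returns int (17 % 16 = 1)

int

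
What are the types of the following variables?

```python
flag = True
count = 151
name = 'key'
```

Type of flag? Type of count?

flag is bool; count is int

bool, int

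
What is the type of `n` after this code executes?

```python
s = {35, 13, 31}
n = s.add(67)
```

set.add() returns None (mutates in place)

NoneType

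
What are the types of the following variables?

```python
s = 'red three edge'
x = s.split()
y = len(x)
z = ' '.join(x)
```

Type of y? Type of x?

len() returns int; str.split() returns list

int, list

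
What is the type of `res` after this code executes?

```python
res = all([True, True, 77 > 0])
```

all() returns bool

bool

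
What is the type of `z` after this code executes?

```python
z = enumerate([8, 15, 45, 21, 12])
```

enumerate() returns an enumerate iterator object

enumerate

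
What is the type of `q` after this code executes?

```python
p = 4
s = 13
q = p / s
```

int / int always returns float in Python 3 (4 / 13 = 0.307692)

float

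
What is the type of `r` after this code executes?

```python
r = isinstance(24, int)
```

isinstance() returns bool

bool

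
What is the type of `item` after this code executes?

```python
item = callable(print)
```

callable() returns bool

bool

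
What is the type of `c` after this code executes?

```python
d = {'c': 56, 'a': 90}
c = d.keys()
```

.keys() returns a dict_keys view object

dict_keys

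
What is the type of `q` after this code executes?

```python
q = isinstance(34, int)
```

isinstance() returns bool

bool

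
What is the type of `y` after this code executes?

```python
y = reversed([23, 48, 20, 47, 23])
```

reversed() on a list returns a list_reverseiterator

list_reverseiterator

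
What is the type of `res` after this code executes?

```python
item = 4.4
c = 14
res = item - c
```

float - int returns float (4.4 - 14 = -9.6)

float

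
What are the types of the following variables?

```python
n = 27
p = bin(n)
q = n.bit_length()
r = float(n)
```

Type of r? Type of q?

float() returns float; int.bit_length() returns int

float, int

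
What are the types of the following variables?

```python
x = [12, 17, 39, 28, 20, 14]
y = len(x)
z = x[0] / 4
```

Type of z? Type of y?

int / int returns float; len() returns int

float, int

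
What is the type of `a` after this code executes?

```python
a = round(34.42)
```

round() with no ndigits arg returns int

int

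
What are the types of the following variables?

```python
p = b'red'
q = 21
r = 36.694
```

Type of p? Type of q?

p is bytes; q is int

bytes, int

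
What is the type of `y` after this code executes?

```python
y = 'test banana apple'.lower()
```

str.lower() returns str

str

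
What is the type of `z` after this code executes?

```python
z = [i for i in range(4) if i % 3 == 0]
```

A list comprehension [...] produces a list

list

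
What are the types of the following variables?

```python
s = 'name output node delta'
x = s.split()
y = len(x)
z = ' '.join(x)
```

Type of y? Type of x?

len() returns int; str.split() returns list

int, list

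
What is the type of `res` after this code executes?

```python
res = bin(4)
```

bin() returns str representation

str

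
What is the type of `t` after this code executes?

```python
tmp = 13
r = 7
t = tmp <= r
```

Comparison operators return bool

bool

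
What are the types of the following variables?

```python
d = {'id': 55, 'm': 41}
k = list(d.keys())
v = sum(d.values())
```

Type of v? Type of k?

sum of int values returns int; list(...) returns list

int, list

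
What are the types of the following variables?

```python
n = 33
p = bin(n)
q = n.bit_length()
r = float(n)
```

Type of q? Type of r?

int.bit_length() returns int; float() returns float

int, float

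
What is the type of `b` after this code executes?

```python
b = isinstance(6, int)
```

isinstance() returns bool

bool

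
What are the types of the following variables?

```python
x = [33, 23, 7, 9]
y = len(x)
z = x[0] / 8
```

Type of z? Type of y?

int / int returns float; len() returns int

float, int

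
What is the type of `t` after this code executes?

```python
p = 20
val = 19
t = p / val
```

int / int always returns float in Python 3 (20 / 19 = 1.05263)

float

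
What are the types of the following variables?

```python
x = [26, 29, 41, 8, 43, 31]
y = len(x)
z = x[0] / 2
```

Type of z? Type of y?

int / int returns float; len() returns int

float, int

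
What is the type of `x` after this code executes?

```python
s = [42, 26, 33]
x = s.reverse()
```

list.reverse() returns None

NoneType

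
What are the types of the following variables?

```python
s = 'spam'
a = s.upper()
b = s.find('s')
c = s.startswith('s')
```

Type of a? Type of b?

str.upper() returns str; str.find() returns int

str, int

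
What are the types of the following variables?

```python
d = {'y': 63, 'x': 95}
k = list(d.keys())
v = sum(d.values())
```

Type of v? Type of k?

sum of int values returns int; list(...) returns list

int, list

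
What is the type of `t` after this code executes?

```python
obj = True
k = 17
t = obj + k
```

bool + int returns int (True is 1, so 1 + 17 = 18)

int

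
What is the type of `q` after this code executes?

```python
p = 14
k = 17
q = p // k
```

int // int returns int (14 // 17 = 0)

int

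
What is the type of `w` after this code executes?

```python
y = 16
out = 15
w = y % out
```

int % int returns int (16 % 15 = 1)

int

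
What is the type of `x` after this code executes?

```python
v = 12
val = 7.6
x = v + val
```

int + float returns float (12 + 7.6 = 19.6)

float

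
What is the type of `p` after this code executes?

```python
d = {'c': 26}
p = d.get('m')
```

dict.get() returns None when key 'm' is not found and no default given

NoneType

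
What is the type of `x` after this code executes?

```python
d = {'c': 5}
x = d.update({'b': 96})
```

dict.update() returns None

NoneType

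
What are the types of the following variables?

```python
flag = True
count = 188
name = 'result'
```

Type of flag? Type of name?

flag is bool; name is str

bool, str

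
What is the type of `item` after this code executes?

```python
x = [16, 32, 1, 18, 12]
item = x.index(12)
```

list.index() returns int

int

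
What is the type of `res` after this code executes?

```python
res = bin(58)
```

bin() returns str representation

str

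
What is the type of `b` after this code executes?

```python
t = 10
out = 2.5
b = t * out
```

int * float returns float (10 * 2.5 = 25.0)

float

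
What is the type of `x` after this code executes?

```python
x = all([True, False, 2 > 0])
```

all() returns bool

bool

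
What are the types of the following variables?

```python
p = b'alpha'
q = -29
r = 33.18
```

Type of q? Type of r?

q is int; r is float

int, float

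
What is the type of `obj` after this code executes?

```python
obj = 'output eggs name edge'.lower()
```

str.lower() returns str

str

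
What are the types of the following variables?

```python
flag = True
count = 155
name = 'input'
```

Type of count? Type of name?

count is int; name is str

int, str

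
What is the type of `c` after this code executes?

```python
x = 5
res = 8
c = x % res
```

int % int returns int (5 % 8 = 5)

int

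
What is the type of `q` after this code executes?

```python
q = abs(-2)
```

abs() of int returns int

int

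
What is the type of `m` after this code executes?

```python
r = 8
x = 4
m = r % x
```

int % int returns int (8 % 4 = 0)

int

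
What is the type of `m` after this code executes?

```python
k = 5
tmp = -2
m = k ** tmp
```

int ** negative int returns float

float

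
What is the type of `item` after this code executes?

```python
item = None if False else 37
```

Ternary: condition is False, else branch (37) taken → int

int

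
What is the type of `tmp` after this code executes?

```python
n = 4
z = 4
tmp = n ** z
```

int ** positive int returns int (4 ** 4 = 256)

int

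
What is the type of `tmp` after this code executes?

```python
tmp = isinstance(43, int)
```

isinstance() returns bool

bool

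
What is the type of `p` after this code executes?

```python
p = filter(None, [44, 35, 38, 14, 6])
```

filter() returns a filter iterator object

filter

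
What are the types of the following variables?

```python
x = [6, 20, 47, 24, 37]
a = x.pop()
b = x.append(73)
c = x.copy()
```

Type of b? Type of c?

list.append() returns None; list.copy() returns list

NoneType, list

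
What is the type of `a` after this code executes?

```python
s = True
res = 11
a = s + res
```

bool + int returns int (True is 1, so 1 + 11 = 12)

int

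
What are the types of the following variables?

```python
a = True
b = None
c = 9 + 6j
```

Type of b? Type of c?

b is NoneType; c is complex

NoneType, complex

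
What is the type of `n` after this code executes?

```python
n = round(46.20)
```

round() with no ndigits arg returns int

int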